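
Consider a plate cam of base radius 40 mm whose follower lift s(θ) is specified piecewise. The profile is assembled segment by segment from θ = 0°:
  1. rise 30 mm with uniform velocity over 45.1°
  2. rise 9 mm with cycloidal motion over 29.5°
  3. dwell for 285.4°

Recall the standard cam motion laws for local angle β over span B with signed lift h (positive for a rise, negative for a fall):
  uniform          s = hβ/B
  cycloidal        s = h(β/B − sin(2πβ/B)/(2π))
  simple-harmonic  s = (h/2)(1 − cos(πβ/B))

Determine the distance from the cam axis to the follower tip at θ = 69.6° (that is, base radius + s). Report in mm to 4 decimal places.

seg 1 [0°–45.1°] uniform, h=30: full span → s += 30 → s = 30.0000
seg 2 [45.1°–74.6°] cycloidal, h=9: θ=69.6° here. β=24.5, B=29.5. 9·(0.8305 − sin(2π·0.8305)/(2π)) = 8.7276 → s = 38.7276
radial distance = base radius + s = 40 + 38.7276 = 78.7276

78.7276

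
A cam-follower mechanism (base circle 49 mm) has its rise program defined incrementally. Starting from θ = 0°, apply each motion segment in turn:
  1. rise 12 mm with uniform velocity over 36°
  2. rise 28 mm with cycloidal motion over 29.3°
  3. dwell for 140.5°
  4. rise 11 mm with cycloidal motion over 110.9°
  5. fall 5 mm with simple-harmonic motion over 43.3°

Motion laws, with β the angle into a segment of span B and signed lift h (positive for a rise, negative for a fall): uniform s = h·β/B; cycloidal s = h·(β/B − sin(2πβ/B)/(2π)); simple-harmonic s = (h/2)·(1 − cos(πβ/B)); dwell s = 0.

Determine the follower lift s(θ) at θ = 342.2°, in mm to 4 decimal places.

seg 1 [0°–36°] uniform, h=12: full span → s += 12 → s = 12.0000
seg 2 [36°–65.3°] cycloidal, h=28: full span → s += 28 → s = 40.0000
seg 3 [65.3°–205.8°] dwell: s stays 40.0000
seg 4 [205.8°–316.7°] cycloidal, h=11: full span → s += 11 → s = 51.0000
seg 5 [316.7°–360°] simple-harmonic, h=-5: θ=342.2° here. β=25.5, B=43.3. -5/2·(1 − cos(π·0.5889)) = -3.1893 → s = 47.8107

47.8107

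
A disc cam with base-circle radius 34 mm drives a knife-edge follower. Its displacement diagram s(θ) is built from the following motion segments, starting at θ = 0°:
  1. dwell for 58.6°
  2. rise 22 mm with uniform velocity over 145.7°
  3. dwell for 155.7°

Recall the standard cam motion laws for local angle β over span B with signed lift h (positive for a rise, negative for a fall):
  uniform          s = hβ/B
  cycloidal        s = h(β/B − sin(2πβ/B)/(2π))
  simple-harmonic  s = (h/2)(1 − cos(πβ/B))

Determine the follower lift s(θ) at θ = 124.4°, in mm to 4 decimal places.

seg 1 [0°–58.6°] dwell: s stays 0.0000
seg 2 [58.6°–204.3°] uniform, h=22: θ=124.4° here. β=65.8, B=145.7. 22·65.8/145.7 = 9.9355 → s = 9.9355

9.9355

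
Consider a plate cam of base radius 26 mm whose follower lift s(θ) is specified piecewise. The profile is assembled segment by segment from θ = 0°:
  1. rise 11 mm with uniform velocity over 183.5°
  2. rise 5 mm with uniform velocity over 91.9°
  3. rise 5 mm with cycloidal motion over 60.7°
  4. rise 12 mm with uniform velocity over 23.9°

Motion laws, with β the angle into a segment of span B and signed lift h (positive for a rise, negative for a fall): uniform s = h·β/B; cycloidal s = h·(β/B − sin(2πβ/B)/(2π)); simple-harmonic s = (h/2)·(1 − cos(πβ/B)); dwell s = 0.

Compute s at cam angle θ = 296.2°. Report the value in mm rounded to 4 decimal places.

seg 1 [0°–183.5°] uniform, h=11: full span → s += 11 → s = 11.0000
seg 2 [183.5°–275.4°] uniform, h=5: full span → s += 5 → s = 16.0000
seg 3 [275.4°–336.1°] cycloidal, h=5: θ=296.2° here. β=20.8, B=60.7. 5·(0.3427 − sin(2π·0.3427)/(2π)) = 1.0487 → s = 17.0487

17.0487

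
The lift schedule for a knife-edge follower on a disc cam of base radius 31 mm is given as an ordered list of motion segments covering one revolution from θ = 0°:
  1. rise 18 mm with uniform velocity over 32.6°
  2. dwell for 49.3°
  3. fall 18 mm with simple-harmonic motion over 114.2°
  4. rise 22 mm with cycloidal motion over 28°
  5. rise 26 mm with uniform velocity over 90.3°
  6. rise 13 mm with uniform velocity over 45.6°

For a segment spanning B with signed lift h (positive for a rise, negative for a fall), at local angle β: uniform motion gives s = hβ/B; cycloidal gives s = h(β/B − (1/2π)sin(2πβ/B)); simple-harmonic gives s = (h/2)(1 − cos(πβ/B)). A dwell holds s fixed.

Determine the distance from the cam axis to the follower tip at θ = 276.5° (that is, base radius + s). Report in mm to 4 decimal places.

seg 1 [0°–32.6°] uniform, h=18: full span → s += 18 → s = 18.0000
seg 2 [32.6°–81.9°] dwell: s stays 18.0000
seg 3 [81.9°–196.1°] simple-harmonic, h=-18: full span → s += -18 → s = 0.0000
seg 4 [196.1°–224.1°] cycloidal, h=22: full span → s += 22 → s = 22.0000
seg 5 [224.1°–314.4°] uniform, h=26: θ=276.5° here. β=52.4, B=90.3. 26·52.4/90.3 = 15.0875 → s = 37.0875
radial distance = base radius + s = 31 + 37.0875 = 68.0875

68.0875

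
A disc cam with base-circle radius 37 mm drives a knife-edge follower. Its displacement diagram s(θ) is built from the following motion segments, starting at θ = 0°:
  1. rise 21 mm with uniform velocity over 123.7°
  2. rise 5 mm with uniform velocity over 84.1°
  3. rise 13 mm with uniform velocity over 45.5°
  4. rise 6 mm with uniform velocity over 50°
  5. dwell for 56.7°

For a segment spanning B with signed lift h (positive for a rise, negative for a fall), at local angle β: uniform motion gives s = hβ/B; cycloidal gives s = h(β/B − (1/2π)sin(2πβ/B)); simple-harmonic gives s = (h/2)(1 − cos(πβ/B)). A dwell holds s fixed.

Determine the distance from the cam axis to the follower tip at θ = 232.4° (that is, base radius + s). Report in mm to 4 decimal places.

seg 1 [0°–123.7°] uniform, h=21: full span → s += 21 → s = 21.0000
seg 2 [123.7°–207.8°] uniform, h=5: full span → s += 5 → s = 26.0000
seg 3 [207.8°–253.3°] uniform, h=13: θ=232.4° here. β=24.6, B=45.5. 13·24.6/45.5 = 7.0286 → s = 33.0286
radial distance = base radius + s = 37 + 33.0286 = 70.0286

70.0286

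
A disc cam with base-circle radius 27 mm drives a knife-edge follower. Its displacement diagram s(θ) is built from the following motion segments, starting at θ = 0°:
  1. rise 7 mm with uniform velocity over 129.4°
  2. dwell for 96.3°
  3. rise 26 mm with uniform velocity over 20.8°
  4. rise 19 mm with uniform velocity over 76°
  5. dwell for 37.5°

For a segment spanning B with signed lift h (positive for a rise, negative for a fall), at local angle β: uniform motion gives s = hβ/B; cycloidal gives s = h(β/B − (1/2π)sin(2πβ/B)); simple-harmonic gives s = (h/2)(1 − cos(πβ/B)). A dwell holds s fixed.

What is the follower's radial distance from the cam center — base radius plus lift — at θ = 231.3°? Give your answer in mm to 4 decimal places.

seg 1 [0°–129.4°] uniform, h=7: full span → s += 7 → s = 7.0000
seg 2 [129.4°–225.7°] dwell: s stays 7.0000
seg 3 [225.7°–246.5°] uniform, h=26: θ=231.3° here. β=5.6, B=20.8. 26·5.6/20.8 = 7.0000 → s = 14.0000
radial distance = base radius + s = 27 + 14.0000 = 41.0000

41.0000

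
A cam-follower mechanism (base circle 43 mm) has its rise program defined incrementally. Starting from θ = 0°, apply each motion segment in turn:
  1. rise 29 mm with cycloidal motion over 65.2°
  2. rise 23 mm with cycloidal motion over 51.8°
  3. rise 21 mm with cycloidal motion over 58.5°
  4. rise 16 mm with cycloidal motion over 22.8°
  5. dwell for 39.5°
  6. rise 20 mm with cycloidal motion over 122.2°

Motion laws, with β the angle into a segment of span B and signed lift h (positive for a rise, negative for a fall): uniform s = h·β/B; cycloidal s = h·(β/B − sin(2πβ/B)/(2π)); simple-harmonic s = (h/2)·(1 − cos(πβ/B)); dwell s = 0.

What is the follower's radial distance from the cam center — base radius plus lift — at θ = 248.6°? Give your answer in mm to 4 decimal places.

seg 1 [0°–65.2°] cycloidal, h=29: full span → s += 29 → s = 29.0000
seg 2 [65.2°–117°] cycloidal, h=23: full span → s += 23 → s = 52.0000
seg 3 [117°–175.5°] cycloidal, h=21: full span → s += 21 → s = 73.0000
seg 4 [175.5°–198.3°] cycloidal, h=16: full span → s += 16 → s = 89.0000
seg 5 [198.3°–237.8°] dwell: s stays 89.0000
seg 6 [237.8°–360°] cycloidal, h=20: θ=248.6° here. β=10.8, B=122.2. 20·(0.0884 − sin(2π·0.0884)/(2π)) = 0.0895 → s = 89.0895
radial distance = base radius + s = 43 + 89.0895 = 132.0895

132.0895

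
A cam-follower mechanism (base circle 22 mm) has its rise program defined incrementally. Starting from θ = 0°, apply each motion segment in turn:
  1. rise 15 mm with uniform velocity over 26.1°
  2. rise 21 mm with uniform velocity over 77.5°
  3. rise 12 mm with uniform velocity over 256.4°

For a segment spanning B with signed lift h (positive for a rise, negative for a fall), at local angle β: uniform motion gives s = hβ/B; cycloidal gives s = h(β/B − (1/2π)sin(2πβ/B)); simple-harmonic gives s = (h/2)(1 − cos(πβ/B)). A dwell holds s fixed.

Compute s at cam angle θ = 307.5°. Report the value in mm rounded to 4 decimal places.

seg 1 [0°–26.1°] uniform, h=15: full span → s += 15 → s = 15.0000
seg 2 [26.1°–103.6°] uniform, h=21: full span → s += 21 → s = 36.0000
seg 3 [103.6°–360°] uniform, h=12: θ=307.5° here. β=203.9, B=256.4. 12·203.9/256.4 = 9.5429 → s = 45.5429

45.5429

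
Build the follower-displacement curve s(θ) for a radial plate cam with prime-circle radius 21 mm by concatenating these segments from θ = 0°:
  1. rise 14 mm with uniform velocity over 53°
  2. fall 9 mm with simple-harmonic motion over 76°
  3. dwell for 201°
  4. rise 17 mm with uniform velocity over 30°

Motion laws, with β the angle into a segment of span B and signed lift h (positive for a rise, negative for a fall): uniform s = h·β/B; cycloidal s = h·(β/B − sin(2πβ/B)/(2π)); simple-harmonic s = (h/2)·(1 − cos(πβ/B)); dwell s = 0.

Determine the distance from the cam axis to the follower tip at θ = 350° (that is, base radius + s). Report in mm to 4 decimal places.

seg 1 [0°–53°] uniform, h=14: full span → s += 14 → s = 14.0000
seg 2 [53°–129°] simple-harmonic, h=-9: full span → s += -9 → s = 5.0000
seg 3 [129°–330°] dwell: s stays 5.0000
seg 4 [330°–360°] uniform, h=17: θ=350° here. β=20, B=30. 17·20/30 = 11.3333 → s = 16.3333
radial distance = base radius + s = 21 + 16.3333 = 37.3333

37.3333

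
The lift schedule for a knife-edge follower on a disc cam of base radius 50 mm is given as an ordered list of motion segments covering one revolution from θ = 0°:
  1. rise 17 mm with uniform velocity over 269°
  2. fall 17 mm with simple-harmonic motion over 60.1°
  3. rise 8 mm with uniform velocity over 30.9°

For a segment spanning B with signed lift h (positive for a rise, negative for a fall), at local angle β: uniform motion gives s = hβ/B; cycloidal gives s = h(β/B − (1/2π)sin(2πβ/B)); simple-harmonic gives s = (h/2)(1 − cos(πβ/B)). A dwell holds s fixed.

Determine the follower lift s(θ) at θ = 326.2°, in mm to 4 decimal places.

seg 1 [0°–269°] uniform, h=17: full span → s += 17 → s = 17.0000
seg 2 [269°–329.1°] simple-harmonic, h=-17: θ=326.2° here. β=57.2, B=60.1. -17/2·(1 − cos(π·0.9517)) = -16.9025 → s = 0.0975

0.0975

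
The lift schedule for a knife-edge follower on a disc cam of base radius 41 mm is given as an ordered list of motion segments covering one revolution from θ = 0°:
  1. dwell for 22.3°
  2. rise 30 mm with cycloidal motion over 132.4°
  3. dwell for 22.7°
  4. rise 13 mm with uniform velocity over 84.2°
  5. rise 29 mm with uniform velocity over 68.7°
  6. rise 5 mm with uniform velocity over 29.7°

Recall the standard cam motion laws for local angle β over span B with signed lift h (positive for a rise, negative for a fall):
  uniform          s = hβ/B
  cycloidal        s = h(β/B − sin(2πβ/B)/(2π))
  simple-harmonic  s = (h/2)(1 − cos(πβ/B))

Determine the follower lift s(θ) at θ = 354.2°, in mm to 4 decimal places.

seg 1 [0°–22.3°] dwell: s stays 0.0000
seg 2 [22.3°–154.7°] cycloidal, h=30: full span → s += 30 → s = 30.0000
seg 3 [154.7°–177.4°] dwell: s stays 30.0000
seg 4 [177.4°–261.6°] uniform, h=13: full span → s += 13 → s = 43.0000
seg 5 [261.6°–330.3°] uniform, h=29: full span → s += 29 → s = 72.0000
seg 6 [330.3°–360°] uniform, h=5: θ=354.2° here. β=23.9, B=29.7. 5·23.9/29.7 = 4.0236 → s = 76.0236

76.0236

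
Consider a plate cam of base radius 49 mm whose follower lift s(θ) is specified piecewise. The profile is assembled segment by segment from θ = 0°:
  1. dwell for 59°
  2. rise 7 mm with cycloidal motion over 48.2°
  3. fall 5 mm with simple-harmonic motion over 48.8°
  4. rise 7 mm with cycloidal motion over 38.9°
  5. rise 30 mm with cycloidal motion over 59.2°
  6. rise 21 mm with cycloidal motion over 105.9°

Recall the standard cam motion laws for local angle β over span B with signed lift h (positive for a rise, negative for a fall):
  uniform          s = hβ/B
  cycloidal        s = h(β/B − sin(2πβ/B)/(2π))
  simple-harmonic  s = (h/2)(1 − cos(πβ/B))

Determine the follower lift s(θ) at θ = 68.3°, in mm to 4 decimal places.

seg 1 [0°–59°] dwell: s stays 0.0000
seg 2 [59°–107.2°] cycloidal, h=7: θ=68.3° here. β=9.3, B=48.2. 7·(0.1929 − sin(2π·0.1929)/(2π)) = 0.3074 → s = 0.3074

0.3074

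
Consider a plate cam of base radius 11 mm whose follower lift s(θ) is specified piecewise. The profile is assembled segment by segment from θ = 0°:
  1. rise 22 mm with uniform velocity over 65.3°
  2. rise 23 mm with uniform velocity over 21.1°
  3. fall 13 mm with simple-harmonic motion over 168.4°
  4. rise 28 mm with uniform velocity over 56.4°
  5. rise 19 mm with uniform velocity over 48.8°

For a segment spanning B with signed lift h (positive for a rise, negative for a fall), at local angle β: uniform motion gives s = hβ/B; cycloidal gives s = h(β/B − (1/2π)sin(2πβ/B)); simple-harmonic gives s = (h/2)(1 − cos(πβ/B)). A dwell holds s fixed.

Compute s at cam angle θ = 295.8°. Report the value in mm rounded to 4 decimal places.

seg 1 [0°–65.3°] uniform, h=22: full span → s += 22 → s = 22.0000
seg 2 [65.3°–86.4°] uniform, h=23: full span → s += 23 → s = 45.0000
seg 3 [86.4°–254.8°] simple-harmonic, h=-13: full span → s += -13 → s = 32.0000
seg 4 [254.8°–311.2°] uniform, h=28: θ=295.8° here. β=41, B=56.4. 28·41/56.4 = 20.3546 → s = 52.3546

52.3546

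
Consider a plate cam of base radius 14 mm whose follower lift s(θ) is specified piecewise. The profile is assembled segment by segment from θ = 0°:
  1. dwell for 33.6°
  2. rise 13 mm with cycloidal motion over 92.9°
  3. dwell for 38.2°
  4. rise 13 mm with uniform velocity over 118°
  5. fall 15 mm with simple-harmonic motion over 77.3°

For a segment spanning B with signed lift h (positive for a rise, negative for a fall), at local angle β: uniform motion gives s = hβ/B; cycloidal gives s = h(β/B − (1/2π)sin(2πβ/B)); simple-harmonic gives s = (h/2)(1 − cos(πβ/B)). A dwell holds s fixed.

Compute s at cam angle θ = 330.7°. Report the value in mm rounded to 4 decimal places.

seg 1 [0°–33.6°] dwell: s stays 0.0000
seg 2 [33.6°–126.5°] cycloidal, h=13: full span → s += 13 → s = 13.0000
seg 3 [126.5°–164.7°] dwell: s stays 13.0000
seg 4 [164.7°–282.7°] uniform, h=13: full span → s += 13 → s = 26.0000
seg 5 [282.7°–360°] simple-harmonic, h=-15: θ=330.7° here. β=48, B=77.3. -15/2·(1 − cos(π·0.6210)) = -10.2819 → s = 15.7181

15.7181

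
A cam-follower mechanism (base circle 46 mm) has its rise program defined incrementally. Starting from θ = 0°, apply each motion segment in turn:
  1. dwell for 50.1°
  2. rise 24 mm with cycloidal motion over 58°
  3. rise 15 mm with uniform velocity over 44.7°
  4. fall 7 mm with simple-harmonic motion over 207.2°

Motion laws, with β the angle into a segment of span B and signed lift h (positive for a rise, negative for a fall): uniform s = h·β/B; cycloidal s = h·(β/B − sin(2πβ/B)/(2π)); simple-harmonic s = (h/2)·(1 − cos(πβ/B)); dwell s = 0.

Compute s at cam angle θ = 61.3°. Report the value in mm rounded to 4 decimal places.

seg 1 [0°–50.1°] dwell: s stays 0.0000
seg 2 [50.1°–108.1°] cycloidal, h=24: θ=61.3° here. β=11.2, B=58. 24·(0.1931 − sin(2π·0.1931)/(2π)) = 1.0563 → s = 1.0563

1.0563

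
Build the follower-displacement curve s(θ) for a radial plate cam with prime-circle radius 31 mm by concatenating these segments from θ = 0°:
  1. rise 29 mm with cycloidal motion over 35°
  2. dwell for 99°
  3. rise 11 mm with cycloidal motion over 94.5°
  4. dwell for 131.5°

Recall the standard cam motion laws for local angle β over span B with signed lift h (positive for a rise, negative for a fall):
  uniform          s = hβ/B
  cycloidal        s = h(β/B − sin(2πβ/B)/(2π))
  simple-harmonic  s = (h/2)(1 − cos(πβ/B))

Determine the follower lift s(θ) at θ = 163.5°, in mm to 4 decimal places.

seg 1 [0°–35°] cycloidal, h=29: full span → s += 29 → s = 29.0000
seg 2 [35°–134°] dwell: s stays 29.0000
seg 3 [134°–228.5°] cycloidal, h=11: θ=163.5° here. β=29.5, B=94.5. 11·(0.3122 − sin(2π·0.3122)/(2π)) = 1.8150 → s = 30.8150

30.8150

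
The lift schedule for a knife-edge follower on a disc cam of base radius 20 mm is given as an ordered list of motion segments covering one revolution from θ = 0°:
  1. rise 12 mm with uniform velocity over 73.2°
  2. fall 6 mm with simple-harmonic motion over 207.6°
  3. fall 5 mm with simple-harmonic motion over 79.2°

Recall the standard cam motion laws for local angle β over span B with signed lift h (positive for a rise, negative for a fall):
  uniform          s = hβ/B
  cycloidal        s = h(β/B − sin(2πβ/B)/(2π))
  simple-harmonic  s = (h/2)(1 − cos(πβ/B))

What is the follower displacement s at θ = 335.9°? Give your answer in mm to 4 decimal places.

seg 1 [0°–73.2°] uniform, h=12: full span → s += 12 → s = 12.0000
seg 2 [73.2°–280.8°] simple-harmonic, h=-6: full span → s += -6 → s = 6.0000
seg 3 [280.8°–360°] simple-harmonic, h=-5: θ=335.9° here. β=55.1, B=79.2. -5/2·(1 − cos(π·0.6957)) = -3.9421 → s = 2.0579

2.0579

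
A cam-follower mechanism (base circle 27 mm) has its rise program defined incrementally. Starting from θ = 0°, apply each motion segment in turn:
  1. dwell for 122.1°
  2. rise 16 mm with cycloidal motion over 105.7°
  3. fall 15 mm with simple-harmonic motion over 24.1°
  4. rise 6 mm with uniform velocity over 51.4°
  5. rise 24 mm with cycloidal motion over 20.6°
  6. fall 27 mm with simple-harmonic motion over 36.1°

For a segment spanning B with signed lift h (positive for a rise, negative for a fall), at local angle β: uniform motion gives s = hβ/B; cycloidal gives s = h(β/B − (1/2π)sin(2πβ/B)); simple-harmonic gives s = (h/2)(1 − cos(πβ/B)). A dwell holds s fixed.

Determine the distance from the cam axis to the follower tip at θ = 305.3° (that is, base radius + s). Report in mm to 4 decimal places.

seg 1 [0°–122.1°] dwell: s stays 0.0000
seg 2 [122.1°–227.8°] cycloidal, h=16: full span → s += 16 → s = 16.0000
seg 3 [227.8°–251.9°] simple-harmonic, h=-15: full span → s += -15 → s = 1.0000
seg 4 [251.9°–303.3°] uniform, h=6: full span → s += 6 → s = 7.0000
seg 5 [303.3°–323.9°] cycloidal, h=24: θ=305.3° here. β=2, B=20.6. 24·(0.0971 − sin(2π·0.0971)/(2π)) = 0.1418 → s = 7.1418
radial distance = base radius + s = 27 + 7.1418 = 34.1418

34.1418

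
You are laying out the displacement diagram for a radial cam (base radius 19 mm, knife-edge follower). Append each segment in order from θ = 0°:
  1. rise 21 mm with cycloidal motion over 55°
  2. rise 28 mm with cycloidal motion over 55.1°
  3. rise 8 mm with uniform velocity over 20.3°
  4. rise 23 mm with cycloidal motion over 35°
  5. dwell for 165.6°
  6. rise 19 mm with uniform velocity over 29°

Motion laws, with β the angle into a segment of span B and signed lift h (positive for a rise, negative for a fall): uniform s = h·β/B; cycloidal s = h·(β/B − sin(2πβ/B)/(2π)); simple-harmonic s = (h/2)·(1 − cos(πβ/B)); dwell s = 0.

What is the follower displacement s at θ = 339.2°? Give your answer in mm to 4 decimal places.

seg 1 [0°–55°] cycloidal, h=21: full span → s += 21 → s = 21.0000
seg 2 [55°–110.1°] cycloidal, h=28: full span → s += 28 → s = 49.0000
seg 3 [110.1°–130.4°] uniform, h=8: full span → s += 8 → s = 57.0000
seg 4 [130.4°–165.4°] cycloidal, h=23: full span → s += 23 → s = 80.0000
seg 5 [165.4°–331°] dwell: s stays 80.0000
seg 6 [331°–360°] uniform, h=19: θ=339.2° here. β=8.2, B=29. 19·8.2/29 = 5.3724 → s = 85.3724

85.3724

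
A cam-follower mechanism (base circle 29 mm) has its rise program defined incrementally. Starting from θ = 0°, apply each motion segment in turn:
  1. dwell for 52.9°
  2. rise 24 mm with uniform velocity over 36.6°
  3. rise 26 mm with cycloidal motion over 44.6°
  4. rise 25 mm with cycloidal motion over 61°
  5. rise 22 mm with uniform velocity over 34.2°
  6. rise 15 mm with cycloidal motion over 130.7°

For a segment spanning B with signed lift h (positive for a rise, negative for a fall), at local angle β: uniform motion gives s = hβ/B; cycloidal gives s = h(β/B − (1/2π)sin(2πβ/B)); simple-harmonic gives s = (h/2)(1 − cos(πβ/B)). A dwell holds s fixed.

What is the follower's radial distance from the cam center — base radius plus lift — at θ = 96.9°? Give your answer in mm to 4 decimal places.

seg 1 [0°–52.9°] dwell: s stays 0.0000
seg 2 [52.9°–89.5°] uniform, h=24: full span → s += 24 → s = 24.0000
seg 3 [89.5°–134.1°] cycloidal, h=26: θ=96.9° here. β=7.4, B=44.6. 26·(0.1659 − sin(2π·0.1659)/(2π)) = 0.7400 → s = 24.7400
radial distance = base radius + s = 29 + 24.7400 = 53.7400

53.7400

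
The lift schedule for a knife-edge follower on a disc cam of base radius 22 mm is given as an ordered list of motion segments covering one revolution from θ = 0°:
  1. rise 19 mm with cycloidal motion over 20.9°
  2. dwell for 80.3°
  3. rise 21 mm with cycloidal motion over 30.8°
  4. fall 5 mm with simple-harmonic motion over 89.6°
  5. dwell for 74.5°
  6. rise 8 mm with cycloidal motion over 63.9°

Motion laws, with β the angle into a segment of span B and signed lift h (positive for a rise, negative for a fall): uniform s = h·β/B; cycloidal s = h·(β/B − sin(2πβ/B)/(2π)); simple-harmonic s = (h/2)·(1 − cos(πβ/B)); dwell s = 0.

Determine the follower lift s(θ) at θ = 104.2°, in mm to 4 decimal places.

seg 1 [0°–20.9°] cycloidal, h=19: full span → s += 19 → s = 19.0000
seg 2 [20.9°–101.2°] dwell: s stays 19.0000
seg 3 [101.2°–132°] cycloidal, h=21: θ=104.2° here. β=3, B=30.8. 21·(0.0974 − sin(2π·0.0974)/(2π)) = 0.1253 → s = 19.1253

19.1253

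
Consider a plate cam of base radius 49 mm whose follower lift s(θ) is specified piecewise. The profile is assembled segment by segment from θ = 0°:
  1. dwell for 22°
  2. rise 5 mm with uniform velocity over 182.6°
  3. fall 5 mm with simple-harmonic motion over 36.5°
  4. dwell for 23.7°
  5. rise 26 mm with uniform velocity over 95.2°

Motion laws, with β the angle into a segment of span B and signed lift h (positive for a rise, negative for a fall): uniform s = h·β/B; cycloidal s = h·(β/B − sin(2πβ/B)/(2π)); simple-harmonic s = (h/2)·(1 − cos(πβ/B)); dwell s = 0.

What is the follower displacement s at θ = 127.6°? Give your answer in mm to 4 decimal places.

seg 1 [0°–22°] dwell: s stays 0.0000
seg 2 [22°–204.6°] uniform, h=5: θ=127.6° here. β=105.6, B=182.6. 5·105.6/182.6 = 2.8916 → s = 2.8916

2.8916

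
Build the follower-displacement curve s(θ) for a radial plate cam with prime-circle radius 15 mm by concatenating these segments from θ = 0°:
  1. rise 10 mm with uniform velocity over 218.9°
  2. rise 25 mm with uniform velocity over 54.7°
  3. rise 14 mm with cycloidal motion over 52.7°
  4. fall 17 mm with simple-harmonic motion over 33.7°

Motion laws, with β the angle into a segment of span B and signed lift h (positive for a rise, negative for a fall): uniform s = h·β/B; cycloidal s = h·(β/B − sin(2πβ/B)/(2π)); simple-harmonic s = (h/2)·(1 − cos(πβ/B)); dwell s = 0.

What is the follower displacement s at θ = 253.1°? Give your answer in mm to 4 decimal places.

seg 1 [0°–218.9°] uniform, h=10: full span → s += 10 → s = 10.0000
seg 2 [218.9°–273.6°] uniform, h=25: θ=253.1° here. β=34.2, B=54.7. 25·34.2/54.7 = 15.6307 → s = 25.6307

25.6307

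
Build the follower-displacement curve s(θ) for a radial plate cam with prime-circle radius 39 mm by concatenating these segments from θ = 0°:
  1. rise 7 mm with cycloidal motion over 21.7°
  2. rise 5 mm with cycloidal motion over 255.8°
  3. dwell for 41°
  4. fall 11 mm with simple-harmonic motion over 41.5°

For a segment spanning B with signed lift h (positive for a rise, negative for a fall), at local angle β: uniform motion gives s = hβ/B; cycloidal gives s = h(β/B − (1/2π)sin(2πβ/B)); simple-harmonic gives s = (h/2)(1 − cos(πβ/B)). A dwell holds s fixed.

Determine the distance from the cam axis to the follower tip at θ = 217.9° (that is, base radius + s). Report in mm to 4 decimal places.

seg 1 [0°–21.7°] cycloidal, h=7: full span → s += 7 → s = 7.0000
seg 2 [21.7°–277.5°] cycloidal, h=5: θ=217.9° here. β=196.2, B=255.8. 5·(0.7670 − sin(2π·0.7670)/(2π)) = 4.6263 → s = 11.6263
radial distance = base radius + s = 39 + 11.6263 = 50.6263

50.6263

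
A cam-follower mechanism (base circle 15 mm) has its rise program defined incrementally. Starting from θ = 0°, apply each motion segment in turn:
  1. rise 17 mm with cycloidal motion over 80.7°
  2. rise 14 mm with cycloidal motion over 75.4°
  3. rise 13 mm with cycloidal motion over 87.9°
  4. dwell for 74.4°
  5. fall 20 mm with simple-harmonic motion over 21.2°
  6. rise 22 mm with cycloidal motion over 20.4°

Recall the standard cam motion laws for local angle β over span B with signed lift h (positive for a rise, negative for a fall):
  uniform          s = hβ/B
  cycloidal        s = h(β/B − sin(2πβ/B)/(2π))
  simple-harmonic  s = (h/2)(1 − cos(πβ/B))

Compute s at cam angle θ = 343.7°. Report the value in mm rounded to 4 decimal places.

seg 1 [0°–80.7°] cycloidal, h=17: full span → s += 17 → s = 17.0000
seg 2 [80.7°–156.1°] cycloidal, h=14: full span → s += 14 → s = 31.0000
seg 3 [156.1°–244°] cycloidal, h=13: full span → s += 13 → s = 44.0000
seg 4 [244°–318.4°] dwell: s stays 44.0000
seg 5 [318.4°–339.6°] simple-harmonic, h=-20: full span → s += -20 → s = 24.0000
seg 6 [339.6°–360°] cycloidal, h=22: θ=343.7° here. β=4.1, B=20.4. 22·(0.2010 − sin(2π·0.2010)/(2π)) = 1.0849 → s = 25.0849

25.0849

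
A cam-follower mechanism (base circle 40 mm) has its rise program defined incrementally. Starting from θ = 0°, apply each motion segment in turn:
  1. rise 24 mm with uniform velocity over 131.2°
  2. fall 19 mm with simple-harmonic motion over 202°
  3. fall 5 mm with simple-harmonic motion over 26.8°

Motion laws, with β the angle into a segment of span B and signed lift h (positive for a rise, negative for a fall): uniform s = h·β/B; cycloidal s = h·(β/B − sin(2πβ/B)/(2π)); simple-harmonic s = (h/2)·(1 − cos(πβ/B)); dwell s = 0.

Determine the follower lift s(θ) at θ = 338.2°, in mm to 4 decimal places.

seg 1 [0°–131.2°] uniform, h=24: full span → s += 24 → s = 24.0000
seg 2 [131.2°–333.2°] simple-harmonic, h=-19: full span → s += -19 → s = 5.0000
seg 3 [333.2°–360°] simple-harmonic, h=-5: θ=338.2° here. β=5, B=26.8. -5/2·(1 − cos(π·0.1866)) = -0.4173 → s = 4.5827

4.5827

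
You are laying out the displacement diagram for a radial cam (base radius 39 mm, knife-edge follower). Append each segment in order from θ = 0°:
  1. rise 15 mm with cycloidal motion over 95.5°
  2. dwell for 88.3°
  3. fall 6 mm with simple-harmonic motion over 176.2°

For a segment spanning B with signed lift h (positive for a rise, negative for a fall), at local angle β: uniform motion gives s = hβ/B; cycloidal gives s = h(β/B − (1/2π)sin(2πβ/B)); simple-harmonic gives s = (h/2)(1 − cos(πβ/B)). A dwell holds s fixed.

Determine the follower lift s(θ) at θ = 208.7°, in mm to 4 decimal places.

seg 1 [0°–95.5°] cycloidal, h=15: full span → s += 15 → s = 15.0000
seg 2 [95.5°–183.8°] dwell: s stays 15.0000
seg 3 [183.8°–360°] simple-harmonic, h=-6: θ=208.7° here. β=24.9, B=176.2. -6/2·(1 − cos(π·0.1413)) = -0.2908 → s = 14.7092

14.7092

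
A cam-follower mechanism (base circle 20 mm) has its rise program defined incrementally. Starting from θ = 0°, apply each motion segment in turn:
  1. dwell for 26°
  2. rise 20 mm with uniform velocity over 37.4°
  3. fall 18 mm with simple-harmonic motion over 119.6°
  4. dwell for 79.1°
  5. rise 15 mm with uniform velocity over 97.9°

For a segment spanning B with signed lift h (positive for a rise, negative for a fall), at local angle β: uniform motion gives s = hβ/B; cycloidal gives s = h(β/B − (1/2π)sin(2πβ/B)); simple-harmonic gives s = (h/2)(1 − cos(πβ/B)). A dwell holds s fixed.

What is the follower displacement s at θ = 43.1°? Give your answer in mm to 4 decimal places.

seg 1 [0°–26°] dwell: s stays 0.0000
seg 2 [26°–63.4°] uniform, h=20: θ=43.1° here. β=17.1, B=37.4. 20·17.1/37.4 = 9.1444 → s = 9.1444

9.1444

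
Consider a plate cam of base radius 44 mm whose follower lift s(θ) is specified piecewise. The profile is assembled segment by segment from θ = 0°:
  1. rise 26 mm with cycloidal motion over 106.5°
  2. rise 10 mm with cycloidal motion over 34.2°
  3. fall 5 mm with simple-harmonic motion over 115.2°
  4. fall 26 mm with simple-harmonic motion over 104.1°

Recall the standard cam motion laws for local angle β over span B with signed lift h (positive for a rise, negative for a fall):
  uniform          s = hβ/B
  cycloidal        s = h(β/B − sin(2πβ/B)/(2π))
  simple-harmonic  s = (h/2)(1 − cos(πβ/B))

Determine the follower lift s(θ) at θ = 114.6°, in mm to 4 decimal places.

seg 1 [0°–106.5°] cycloidal, h=26: full span → s += 26 → s = 26.0000
seg 2 [106.5°–140.7°] cycloidal, h=10: θ=114.6° here. β=8.1, B=34.2. 10·(0.2368 − sin(2π·0.2368)/(2π)) = 0.7823 → s = 26.7823

26.7823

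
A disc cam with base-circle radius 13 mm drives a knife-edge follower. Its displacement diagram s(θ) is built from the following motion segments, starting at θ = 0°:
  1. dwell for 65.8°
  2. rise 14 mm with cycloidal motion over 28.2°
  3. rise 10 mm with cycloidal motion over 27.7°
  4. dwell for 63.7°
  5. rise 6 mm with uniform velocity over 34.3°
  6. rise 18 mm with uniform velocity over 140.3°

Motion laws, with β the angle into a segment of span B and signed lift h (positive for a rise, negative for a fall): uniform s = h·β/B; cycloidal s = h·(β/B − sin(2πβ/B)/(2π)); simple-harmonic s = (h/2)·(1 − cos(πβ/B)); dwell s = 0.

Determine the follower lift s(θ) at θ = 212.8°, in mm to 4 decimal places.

seg 1 [0°–65.8°] dwell: s stays 0.0000
seg 2 [65.8°–94°] cycloidal, h=14: full span → s += 14 → s = 14.0000
seg 3 [94°–121.7°] cycloidal, h=10: full span → s += 10 → s = 24.0000
seg 4 [121.7°–185.4°] dwell: s stays 24.0000
seg 5 [185.4°–219.7°] uniform, h=6: θ=212.8° here. β=27.4, B=34.3. 6·27.4/34.3 = 4.7930 → s = 28.7930

28.7930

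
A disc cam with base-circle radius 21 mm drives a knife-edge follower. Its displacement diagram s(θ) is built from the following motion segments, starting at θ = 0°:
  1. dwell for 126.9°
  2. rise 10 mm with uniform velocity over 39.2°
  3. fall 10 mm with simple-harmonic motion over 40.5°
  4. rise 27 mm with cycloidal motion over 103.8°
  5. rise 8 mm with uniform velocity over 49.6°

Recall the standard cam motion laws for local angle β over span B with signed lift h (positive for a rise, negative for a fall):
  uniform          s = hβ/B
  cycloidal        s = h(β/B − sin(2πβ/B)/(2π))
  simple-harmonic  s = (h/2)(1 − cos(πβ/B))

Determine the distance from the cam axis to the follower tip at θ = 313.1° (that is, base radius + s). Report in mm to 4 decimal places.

seg 1 [0°–126.9°] dwell: s stays 0.0000
seg 2 [126.9°–166.1°] uniform, h=10: full span → s += 10 → s = 10.0000
seg 3 [166.1°–206.6°] simple-harmonic, h=-10: full span → s += -10 → s = 0.0000
seg 4 [206.6°–310.4°] cycloidal, h=27: full span → s += 27 → s = 27.0000
seg 5 [310.4°–360°] uniform, h=8: θ=313.1° here. β=2.7, B=49.6. 8·2.7/49.6 = 0.4355 → s = 27.4355
radial distance = base radius + s = 21 + 27.4355 = 48.4355

48.4355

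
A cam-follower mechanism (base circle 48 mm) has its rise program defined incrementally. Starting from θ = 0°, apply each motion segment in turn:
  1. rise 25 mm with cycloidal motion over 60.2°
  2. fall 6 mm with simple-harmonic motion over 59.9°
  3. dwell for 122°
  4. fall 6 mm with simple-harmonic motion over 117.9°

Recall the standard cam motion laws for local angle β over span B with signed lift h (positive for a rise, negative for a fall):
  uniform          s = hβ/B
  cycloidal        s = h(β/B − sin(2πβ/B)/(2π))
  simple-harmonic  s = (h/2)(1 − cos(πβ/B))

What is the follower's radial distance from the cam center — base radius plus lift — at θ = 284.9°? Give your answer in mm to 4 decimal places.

seg 1 [0°–60.2°] cycloidal, h=25: full span → s += 25 → s = 25.0000
seg 2 [60.2°–120.1°] simple-harmonic, h=-6: full span → s += -6 → s = 19.0000
seg 3 [120.1°–242.1°] dwell: s stays 19.0000
seg 4 [242.1°–360°] simple-harmonic, h=-6: θ=284.9° here. β=42.8, B=117.9. -6/2·(1 − cos(π·0.3630)) = -1.7485 → s = 17.2515
radial distance = base radius + s = 48 + 17.2515 = 65.2515

65.2515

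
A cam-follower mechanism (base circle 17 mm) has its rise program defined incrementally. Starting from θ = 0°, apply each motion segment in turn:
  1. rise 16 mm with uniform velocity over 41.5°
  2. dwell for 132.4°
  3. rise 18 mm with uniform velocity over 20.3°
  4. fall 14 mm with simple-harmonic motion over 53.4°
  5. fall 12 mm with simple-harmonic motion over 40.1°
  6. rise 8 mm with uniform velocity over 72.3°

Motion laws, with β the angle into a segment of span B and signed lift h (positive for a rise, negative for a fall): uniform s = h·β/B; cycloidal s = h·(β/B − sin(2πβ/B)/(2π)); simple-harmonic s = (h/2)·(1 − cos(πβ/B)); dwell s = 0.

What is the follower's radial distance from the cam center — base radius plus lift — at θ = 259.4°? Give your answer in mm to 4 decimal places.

seg 1 [0°–41.5°] uniform, h=16: full span → s += 16 → s = 16.0000
seg 2 [41.5°–173.9°] dwell: s stays 16.0000
seg 3 [173.9°–194.2°] uniform, h=18: full span → s += 18 → s = 34.0000
seg 4 [194.2°–247.6°] simple-harmonic, h=-14: full span → s += -14 → s = 20.0000
seg 5 [247.6°–287.7°] simple-harmonic, h=-12: θ=259.4° here. β=11.8, B=40.1. -12/2·(1 − cos(π·0.2943)) = -2.3864 → s = 17.6136
radial distance = base radius + s = 17 + 17.6136 = 34.6136

34.6136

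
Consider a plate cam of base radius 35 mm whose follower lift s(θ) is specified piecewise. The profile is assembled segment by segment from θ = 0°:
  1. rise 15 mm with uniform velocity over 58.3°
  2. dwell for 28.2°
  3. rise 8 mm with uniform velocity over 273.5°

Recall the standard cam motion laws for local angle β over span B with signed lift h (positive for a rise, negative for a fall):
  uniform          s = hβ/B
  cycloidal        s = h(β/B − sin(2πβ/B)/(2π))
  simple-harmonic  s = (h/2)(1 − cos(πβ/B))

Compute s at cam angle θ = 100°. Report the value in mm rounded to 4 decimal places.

seg 1 [0°–58.3°] uniform, h=15: full span → s += 15 → s = 15.0000
seg 2 [58.3°–86.5°] dwell: s stays 15.0000
seg 3 [86.5°–360°] uniform, h=8: θ=100° here. β=13.5, B=273.5. 8·13.5/273.5 = 0.3949 → s = 15.3949

15.3949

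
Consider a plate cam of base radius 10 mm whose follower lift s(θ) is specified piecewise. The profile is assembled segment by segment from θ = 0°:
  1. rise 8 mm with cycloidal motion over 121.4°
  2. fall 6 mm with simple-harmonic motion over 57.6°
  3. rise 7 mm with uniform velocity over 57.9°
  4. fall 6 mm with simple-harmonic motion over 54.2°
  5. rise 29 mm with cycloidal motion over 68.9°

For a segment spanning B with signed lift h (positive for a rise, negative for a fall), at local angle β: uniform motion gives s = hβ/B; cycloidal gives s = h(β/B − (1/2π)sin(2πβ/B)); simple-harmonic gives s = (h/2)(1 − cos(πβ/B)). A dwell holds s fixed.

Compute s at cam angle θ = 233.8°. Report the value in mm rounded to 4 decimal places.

seg 1 [0°–121.4°] cycloidal, h=8: full span → s += 8 → s = 8.0000
seg 2 [121.4°–179°] simple-harmonic, h=-6: full span → s += -6 → s = 2.0000
seg 3 [179°–236.9°] uniform, h=7: θ=233.8° here. β=54.8, B=57.9. 7·54.8/57.9 = 6.6252 → s = 8.6252

8.6252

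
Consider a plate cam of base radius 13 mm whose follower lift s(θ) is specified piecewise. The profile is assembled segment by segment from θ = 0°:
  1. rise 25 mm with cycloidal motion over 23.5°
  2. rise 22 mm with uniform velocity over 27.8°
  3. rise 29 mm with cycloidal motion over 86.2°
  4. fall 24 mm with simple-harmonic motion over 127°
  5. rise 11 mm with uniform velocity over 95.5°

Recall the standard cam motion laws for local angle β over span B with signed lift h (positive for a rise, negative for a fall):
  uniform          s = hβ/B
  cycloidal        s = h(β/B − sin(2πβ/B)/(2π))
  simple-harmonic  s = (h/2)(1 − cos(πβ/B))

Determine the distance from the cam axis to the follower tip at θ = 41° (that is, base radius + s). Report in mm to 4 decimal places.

seg 1 [0°–23.5°] cycloidal, h=25: full span → s += 25 → s = 25.0000
seg 2 [23.5°–51.3°] uniform, h=22: θ=41° here. β=17.5, B=27.8. 22·17.5/27.8 = 13.8489 → s = 38.8489
radial distance = base radius + s = 13 + 38.8489 = 51.8489

51.8489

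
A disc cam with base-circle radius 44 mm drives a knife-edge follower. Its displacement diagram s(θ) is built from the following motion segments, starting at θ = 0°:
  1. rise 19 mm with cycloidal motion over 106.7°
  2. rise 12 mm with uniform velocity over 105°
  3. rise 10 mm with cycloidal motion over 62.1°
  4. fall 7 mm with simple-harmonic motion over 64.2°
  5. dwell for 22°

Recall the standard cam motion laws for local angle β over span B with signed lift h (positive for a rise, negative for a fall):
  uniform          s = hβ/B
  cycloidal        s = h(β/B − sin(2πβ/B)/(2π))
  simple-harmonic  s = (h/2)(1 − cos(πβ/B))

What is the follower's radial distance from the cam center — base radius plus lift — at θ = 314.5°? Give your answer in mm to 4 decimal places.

seg 1 [0°–106.7°] cycloidal, h=19: full span → s += 19 → s = 19.0000
seg 2 [106.7°–211.7°] uniform, h=12: full span → s += 12 → s = 31.0000
seg 3 [211.7°–273.8°] cycloidal, h=10: full span → s += 10 → s = 41.0000
seg 4 [273.8°–338°] simple-harmonic, h=-7: θ=314.5° here. β=40.7, B=64.2. -7/2·(1 − cos(π·0.6340)) = -4.9298 → s = 36.0702
radial distance = base radius + s = 44 + 36.0702 = 80.0702

80.0702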